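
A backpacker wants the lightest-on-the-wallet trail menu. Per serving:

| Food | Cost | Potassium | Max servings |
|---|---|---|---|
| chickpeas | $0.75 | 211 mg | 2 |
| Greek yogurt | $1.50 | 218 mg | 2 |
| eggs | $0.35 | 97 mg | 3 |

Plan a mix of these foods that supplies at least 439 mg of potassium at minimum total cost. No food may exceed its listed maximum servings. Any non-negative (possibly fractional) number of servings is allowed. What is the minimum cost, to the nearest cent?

$1.56

Cost per mg of potassium: chickpeas $0.0036, eggs $0.0036, Greek yogurt $0.0069.
Take 2 servings of chickpeas: +422.0 mg potassium for $1.50 (total $1.50, still need 17.0 mg).
Take 0.1753 servings of eggs: +17.0 mg potassium for $0.06 (total $1.56, still need 0.0 mg).
Filling from the cheapest source first is optimal under one linear minimum: $1.56.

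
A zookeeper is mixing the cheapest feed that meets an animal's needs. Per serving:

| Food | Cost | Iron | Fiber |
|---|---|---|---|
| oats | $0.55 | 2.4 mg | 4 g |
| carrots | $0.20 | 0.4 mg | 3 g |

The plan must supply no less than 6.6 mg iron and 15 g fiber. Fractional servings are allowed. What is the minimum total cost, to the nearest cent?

oats only: max(6.6/2.4, 15/4) = 3.75 servings → $2.06.
carrots only: max(6.6/0.4, 15/3) = 16.5 servings → $3.30.
oats + carrots with both tight: 2.464 servings and 1.714 servings → $1.70.
So the least-cost plan costs $1.70.

$1.70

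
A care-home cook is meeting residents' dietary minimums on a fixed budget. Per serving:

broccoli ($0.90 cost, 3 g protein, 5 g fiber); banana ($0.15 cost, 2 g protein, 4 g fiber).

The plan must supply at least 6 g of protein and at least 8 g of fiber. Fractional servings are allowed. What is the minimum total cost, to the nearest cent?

This is a tiny linear program; its minimum lies at a vertex of the feasible set. List the vertices and price them.
broccoli only: max(6/3, 8/5) = 2 servings → $1.80.
banana only: max(6/2, 8/4) = 3 servings → $0.45.
broccoli + banana with both targets exact would need a negative amount; discard.
So the least-cost plan costs $0.45.

$0.45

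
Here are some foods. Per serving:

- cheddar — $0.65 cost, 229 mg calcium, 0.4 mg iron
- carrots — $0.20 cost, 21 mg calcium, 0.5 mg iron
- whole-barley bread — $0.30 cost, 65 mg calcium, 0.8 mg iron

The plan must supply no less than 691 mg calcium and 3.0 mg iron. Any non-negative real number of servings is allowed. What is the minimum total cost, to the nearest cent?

This is a tiny linear program; its minimum lies at a vertex of the feasible set. List the vertices and price them.
cheddar only: max(691/229, 3.0/0.4) = 7.5 servings → $4.88.
carrots only: max(691/21, 3.0/0.5) = 32.9 servings → $6.58.
whole-barley bread only: max(691/65, 3.0/0.8) = 10.63 servings → $3.19.
cheddar + carrots with both tight: 2.663 servings and 3.87 servings → $2.50.
cheddar + whole-barley bread with both tight: 2.276 servings and 2.612 servings → $2.26.
carrots + whole-barley bread with both targets exact would need a negative amount; discard.
So the least-cost plan costs $2.26.

$2.26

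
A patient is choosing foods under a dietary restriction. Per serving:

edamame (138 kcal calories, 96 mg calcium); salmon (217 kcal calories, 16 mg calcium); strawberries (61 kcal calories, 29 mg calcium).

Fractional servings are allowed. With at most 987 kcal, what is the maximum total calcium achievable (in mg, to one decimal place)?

686.6 mg

Calcium per kcal: edamame 0.6957, strawberries 0.4754, salmon 0.07373.
With no serving limits, spend the whole calories allowance on edamame: 987 kcal / 138 kcal × 96 mg = 686.6 mg.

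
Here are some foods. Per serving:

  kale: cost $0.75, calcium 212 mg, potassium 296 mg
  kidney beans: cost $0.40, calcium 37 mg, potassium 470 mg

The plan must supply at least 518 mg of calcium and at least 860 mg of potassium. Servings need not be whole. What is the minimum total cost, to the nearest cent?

$1.92

An LP optimum is at a vertex; with two nutrient constraints at most two foods are used. Check each candidate.
kale only: max(518/212, 860/296) = 2.905 servings → $2.18.
kidney beans only: max(518/37, 860/470) = 14 servings → $5.60.
kale + kidney beans with both tight: 2.386 servings and 0.3269 servings → $1.92.
So the least-cost plan costs $1.92.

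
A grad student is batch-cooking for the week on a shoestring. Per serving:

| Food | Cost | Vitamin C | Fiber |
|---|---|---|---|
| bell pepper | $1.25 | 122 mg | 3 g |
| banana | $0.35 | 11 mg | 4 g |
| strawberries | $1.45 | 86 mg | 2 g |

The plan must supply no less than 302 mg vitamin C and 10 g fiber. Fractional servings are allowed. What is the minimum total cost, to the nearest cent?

$3.26

bell pepper only: max(302/122, 10/3) = 3.333 servings → $4.17.
banana only: max(302/11, 10/4) = 27.45 servings → $9.61.
strawberries only: max(302/86, 10/2) = 5 servings → $7.25.
bell pepper + banana with both tight: 2.413 servings and 0.6901 servings → $3.26.
bell pepper + strawberries: the both-tight solution has a negative serving — not a feasible corner.
banana + strawberries with both tight: 0.795 servings and 3.41 servings → $5.22.
The minimum over all feasible corners is $3.26.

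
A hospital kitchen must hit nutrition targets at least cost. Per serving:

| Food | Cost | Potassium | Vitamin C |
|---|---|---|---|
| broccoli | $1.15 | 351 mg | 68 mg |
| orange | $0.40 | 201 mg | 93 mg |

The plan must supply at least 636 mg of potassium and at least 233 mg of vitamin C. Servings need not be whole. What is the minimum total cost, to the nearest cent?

$1.27

The cheapest plan sits at a corner of the feasible region — with two constraints it uses at most two foods.
broccoli only: max(636/351, 233/68) = 3.426 servings → $3.94.
orange only: max(636/201, 233/93) = 3.164 servings → $1.27.
broccoli + orange with both tight: 0.649 servings and 2.031 servings → $1.56.
Cheapest feasible corner: $1.27.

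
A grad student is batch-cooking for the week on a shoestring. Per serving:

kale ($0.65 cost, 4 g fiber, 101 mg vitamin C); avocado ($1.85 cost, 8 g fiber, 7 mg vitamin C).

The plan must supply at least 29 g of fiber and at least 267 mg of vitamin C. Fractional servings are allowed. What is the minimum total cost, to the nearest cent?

At the optimum either one food covers both requirements or two foods hit both targets exactly; no other combination can be cheaper.
kale only: max(29/4, 267/101) = 7.25 servings → $4.71.
avocado only: max(29/8, 267/7) = 38.14 servings → $70.56.
kale + avocado with both tight: 2.478 servings and 2.386 servings → $6.02.
So the least-cost plan costs $4.71.

$4.71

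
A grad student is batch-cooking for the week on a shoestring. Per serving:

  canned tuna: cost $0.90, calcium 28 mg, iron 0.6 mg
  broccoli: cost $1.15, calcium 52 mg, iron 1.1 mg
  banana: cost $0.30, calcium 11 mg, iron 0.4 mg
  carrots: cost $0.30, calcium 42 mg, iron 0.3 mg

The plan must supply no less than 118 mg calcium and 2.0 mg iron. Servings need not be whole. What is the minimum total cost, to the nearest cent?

Two binding constraints pin down two serving amounts, so the optimal mix uses at most two foods. The candidates are each food alone (scaled to the tighter of calcium/iron) and each pair with both constraints tight.
canned tuna only: max(118/28, 2.0/0.6) = 4.214 servings → $3.79.
broccoli only: max(118/52, 2.0/1.1) = 2.269 servings → $2.61.
banana only: max(118/11, 2.0/0.4) = 10.73 servings → $3.22.
carrots only: max(118/42, 2.0/0.3) = 6.667 servings → $2.00.
canned tuna + broccoli: intersection lies outside the first quadrant.
canned tuna + banana: intersection lies outside the first quadrant.
canned tuna + carrots with both tight: 2.893 servings and 0.881 servings → $2.87.
broccoli + banana: the both-tight solution has a negative serving — not a feasible corner.
broccoli + carrots with both tight: 1.588 servings and 0.8431 servings → $2.08.
banana + carrots with both tight: 3.6 servings and 1.867 servings → $1.64.
So the least-cost plan costs $1.64.

$1.64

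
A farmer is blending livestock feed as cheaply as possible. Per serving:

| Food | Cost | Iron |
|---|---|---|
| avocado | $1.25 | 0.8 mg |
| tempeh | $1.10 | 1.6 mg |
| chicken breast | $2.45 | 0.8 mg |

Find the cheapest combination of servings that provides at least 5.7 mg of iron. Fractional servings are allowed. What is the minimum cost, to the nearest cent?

$3.92

Cost per mg of iron: tempeh $0.6875, avocado $1.5625, chicken breast $3.0625.
With no serving limits, use only tempeh: 5.7 mg / 1.6 mg = 3.562 servings × $1.10 = $3.92.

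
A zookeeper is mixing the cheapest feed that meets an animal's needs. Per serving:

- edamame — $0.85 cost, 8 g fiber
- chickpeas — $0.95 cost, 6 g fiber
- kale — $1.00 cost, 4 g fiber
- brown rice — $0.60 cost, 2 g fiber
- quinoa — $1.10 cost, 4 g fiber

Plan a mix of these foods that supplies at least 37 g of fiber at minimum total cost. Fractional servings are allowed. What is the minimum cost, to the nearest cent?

Cost per g of fiber: edamame $0.1062, chickpeas $0.1583, kale $0.2500, quinoa $0.2750, brown rice $0.3000.
With no serving limits, use only edamame: 37 g / 8 g = 4.625 servings × $0.85 = $3.93.

$3.93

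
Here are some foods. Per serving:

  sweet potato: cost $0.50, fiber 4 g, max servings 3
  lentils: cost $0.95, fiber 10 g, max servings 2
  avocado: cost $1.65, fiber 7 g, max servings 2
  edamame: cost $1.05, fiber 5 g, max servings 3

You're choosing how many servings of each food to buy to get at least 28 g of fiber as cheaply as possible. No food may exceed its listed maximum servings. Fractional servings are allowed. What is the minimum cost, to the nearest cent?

Cost per g of fiber: lentils $0.0950, sweet potato $0.1250, edamame $0.2100, avocado $0.2357.
Take 2 servings of lentils: +20.0 g fiber for $1.90 (total $1.90, still need 8.0 g).
Take 2 servings of sweet potato: +8.0 g fiber for $1.00 (total $2.90, still need 0.0 g).
Filling from the cheapest source first is optimal under one linear minimum: $2.90.

$2.90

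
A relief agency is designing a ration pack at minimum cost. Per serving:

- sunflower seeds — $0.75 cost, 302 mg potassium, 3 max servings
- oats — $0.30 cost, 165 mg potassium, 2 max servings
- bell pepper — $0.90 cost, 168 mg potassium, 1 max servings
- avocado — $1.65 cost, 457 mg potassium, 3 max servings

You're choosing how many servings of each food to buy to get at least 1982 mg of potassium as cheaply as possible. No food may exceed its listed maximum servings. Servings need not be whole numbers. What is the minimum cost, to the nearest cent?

Cost per mg of potassium: oats $0.0018, sunflower seeds $0.0025, avocado $0.0036, bell pepper $0.0054.
Take 2 servings of oats: +330.0 mg potassium for $0.60 (total $0.60, still need 1652.0 mg).
Take 3 servings of sunflower seeds: +906.0 mg potassium for $2.25 (total $2.85, still need 746.0 mg).
Take 1.632 servings of avocado: +746.0 mg potassium for $2.69 (total $5.54, still need 0.0 mg).
Filling from the cheapest source first is optimal under one linear minimum: $5.54.

$5.54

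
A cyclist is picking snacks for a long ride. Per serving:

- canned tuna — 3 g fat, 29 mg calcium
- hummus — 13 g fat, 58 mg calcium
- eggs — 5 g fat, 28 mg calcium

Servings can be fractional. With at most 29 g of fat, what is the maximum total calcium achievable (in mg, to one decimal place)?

Calcium per g fat: canned tuna 9.667, eggs 5.6, hummus 4.462.
With no serving limits, spend the whole fat allowance on canned tuna: 29 g / 3 g × 29 mg = 280.3 mg.

280.3 mg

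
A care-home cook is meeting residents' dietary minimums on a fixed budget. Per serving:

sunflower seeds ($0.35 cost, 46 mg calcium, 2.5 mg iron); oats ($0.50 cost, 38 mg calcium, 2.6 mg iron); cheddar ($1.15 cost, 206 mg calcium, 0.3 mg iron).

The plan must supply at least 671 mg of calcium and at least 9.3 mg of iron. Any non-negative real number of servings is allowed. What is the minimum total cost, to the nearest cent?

$4.06

sunflower seeds only: max(671/46, 9.3/2.5) = 14.59 servings → $5.11.
oats only: max(671/38, 9.3/2.6) = 17.66 servings → $8.83.
cheddar only: max(671/206, 9.3/0.3) = 31 servings → $35.65.
sunflower seeds + oats: the both-tight solution has a negative serving — not a feasible corner.
sunflower seeds + cheddar with both tight: 3.421 servings and 2.493 servings → $4.06.
oats + cheddar with both tight: 3.271 servings and 2.654 servings → $4.69.
The minimum over all feasible corners is $4.06.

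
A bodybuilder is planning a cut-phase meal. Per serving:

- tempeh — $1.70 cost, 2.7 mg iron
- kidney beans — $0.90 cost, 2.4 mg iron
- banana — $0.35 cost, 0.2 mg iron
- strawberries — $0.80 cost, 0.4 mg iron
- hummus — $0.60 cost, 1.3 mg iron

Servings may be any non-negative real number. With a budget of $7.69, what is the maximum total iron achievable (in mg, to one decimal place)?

Iron per dollar: kidney beans 2.667, hummus 2.167, tempeh 1.588, banana 0.5714, strawberries 0.5.
With no serving limits, spend the whole cost allowance on kidney beans: $7.69 / $0.90 × 2.4 mg = 20.5 mg.

20.5 mg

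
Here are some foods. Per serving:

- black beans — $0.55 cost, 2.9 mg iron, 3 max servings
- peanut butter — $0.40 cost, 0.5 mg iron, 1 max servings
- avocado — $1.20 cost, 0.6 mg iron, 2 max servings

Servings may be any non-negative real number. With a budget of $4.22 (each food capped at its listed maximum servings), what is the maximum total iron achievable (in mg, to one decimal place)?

10.3 mg

Iron per dollar: black beans 5.273, peanut butter 1.25, avocado 0.5.
Take 3 servings of black beans: spends $1.65, +8.7 mg iron (running total 8.7 mg).
Take 1 serving of peanut butter: spends $0.40, +0.5 mg iron (running total 9.2 mg).
Take 1.808 servings of avocado: spends $2.17, +1.1 mg iron (running total 10.3 mg).
Greedy by best ratio exhausts the cost allowance optimally: 10.3 mg.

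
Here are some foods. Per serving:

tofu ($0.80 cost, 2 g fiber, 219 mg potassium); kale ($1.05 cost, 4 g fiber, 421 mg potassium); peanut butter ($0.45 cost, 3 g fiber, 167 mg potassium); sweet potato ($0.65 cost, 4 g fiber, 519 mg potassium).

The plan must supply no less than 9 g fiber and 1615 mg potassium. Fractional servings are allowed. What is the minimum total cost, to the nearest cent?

At the optimum either one food covers both requirements or two foods hit both targets exactly; no other combination can be cheaper.
tofu only: max(9/2, 1615/219) = 7.374 servings → $5.90.
kale only: max(9/4, 1615/421) = 3.836 servings → $4.03.
peanut butter only: max(9/3, 1615/167) = 9.671 servings → $4.35.
sweet potato only: max(9/4, 1615/519) = 3.112 servings → $2.02.
tofu + kale: the both-tight solution has a negative serving — not a feasible corner.
tofu + peanut butter: intersection lies outside the first quadrant.
tofu + sweet potato: the both-tight solution has a negative serving — not a feasible corner.
kale + peanut butter with both targets exact would need a negative amount; discard.
kale + sweet potato with both targets exact would need a negative amount; discard.
peanut butter + sweet potato: the both-tight solution has a negative serving — not a feasible corner.
Cheapest feasible corner: $2.02.

$2.02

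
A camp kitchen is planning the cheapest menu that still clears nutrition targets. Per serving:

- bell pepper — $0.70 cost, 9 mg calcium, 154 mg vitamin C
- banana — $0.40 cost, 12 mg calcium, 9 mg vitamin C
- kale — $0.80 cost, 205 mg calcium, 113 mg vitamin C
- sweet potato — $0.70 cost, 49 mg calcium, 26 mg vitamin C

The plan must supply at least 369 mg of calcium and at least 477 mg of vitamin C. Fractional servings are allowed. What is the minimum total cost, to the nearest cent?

At the optimum either one food covers both requirements or two foods hit both targets exactly; no other combination can be cheaper.
bell pepper only: max(369/9, 477/154) = 41 servings → $28.70.
banana only: max(369/12, 477/9) = 53 servings → $21.20.
kale only: max(369/205, 477/113) = 4.221 servings → $3.38.
sweet potato only: max(369/49, 477/26) = 18.35 servings → $12.84.
bell pepper + banana with both tight: 1.36 servings and 29.73 servings → $12.84.
bell pepper + kale with both tight: 1.836 servings and 1.719 servings → $2.66.
bell pepper + sweet potato with both tight: 1.884 servings and 7.184 servings → $6.35.
banana + kale: the both-tight solution has a negative serving — not a feasible corner.
banana + sweet potato with both targets exact would need a negative amount; discard.
kale + sweet potato with both targets exact would need a negative amount; discard.
So the least-cost plan costs $2.66.

$2.66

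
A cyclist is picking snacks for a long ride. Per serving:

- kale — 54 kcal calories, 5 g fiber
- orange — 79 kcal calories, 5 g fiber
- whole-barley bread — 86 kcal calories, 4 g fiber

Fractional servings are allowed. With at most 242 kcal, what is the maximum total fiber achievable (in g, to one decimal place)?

Fiber per kcal: kale 0.09259, orange 0.06329, whole-barley bread 0.04651.
With no serving limits, spend the whole calories allowance on kale: 242 kcal / 54 kcal × 5 g = 22.4 g.

22.4 g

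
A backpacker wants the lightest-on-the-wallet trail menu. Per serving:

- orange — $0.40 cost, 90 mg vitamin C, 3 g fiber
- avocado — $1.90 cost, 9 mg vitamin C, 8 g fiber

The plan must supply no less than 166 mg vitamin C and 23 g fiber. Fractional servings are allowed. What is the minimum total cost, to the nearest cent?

$3.07

Two binding constraints pin down two serving amounts, so the optimal mix uses at most two foods. The candidates are each food alone (scaled to the tighter of vitamin C/fiber) and each pair with both constraints tight.
orange only: max(166/90, 23/3) = 7.667 servings → $3.07.
avocado only: max(166/9, 23/8) = 18.44 servings → $35.04.
orange + avocado with both tight: 1.618 servings and 2.268 servings → $4.96.
So the least-cost plan costs $3.07.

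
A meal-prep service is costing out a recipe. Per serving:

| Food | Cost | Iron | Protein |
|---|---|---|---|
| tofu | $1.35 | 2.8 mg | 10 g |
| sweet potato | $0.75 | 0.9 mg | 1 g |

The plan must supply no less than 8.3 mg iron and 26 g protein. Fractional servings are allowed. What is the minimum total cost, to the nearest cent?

$4.00

With two linear requirements the optimum uses one or two foods; enumerate the corners.
tofu only: max(8.3/2.8, 26/10) = 2.964 servings → $4.00.
sweet potato only: max(8.3/0.9, 26/1) = 26 servings → $19.50.
tofu + sweet potato with both tight: 2.435 servings and 1.645 servings → $4.52.
The minimum over all feasible corners is $4.00.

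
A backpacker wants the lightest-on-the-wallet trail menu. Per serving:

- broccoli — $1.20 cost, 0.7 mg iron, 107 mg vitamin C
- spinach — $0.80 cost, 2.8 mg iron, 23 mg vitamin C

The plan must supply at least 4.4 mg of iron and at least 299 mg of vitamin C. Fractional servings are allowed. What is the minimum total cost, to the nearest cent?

Minimising a linear cost over {iron ≥ 4.4, vitamin C ≥ 299, servings ≥ 0} — the optimum is at a vertex, using one or two foods.
broccoli only: max(4.4/0.7, 299/107) = 6.286 servings → $7.54.
spinach only: max(4.4/2.8, 299/23) = 13 servings → $10.40.
broccoli + spinach with both tight: 2.596 servings and 0.9224 servings → $3.85.
The minimum over all feasible corners is $3.85.

$3.85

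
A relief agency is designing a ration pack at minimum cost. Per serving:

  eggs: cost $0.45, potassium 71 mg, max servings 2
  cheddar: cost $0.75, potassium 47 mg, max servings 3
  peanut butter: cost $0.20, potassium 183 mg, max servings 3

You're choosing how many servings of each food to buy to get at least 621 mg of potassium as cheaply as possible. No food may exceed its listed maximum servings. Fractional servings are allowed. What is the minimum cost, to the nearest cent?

$1.06

Cost per mg of potassium: peanut butter $0.0011, eggs $0.0063, cheddar $0.0160.
Take 3 servings of peanut butter: +549.0 mg potassium for $0.60 (total $0.60, still need 72.0 mg).
Take 1.014 servings of eggs: +72.0 mg potassium for $0.46 (total $1.06, still need 0.0 mg).
Filling from the cheapest source first is optimal under one linear minimum: $1.06.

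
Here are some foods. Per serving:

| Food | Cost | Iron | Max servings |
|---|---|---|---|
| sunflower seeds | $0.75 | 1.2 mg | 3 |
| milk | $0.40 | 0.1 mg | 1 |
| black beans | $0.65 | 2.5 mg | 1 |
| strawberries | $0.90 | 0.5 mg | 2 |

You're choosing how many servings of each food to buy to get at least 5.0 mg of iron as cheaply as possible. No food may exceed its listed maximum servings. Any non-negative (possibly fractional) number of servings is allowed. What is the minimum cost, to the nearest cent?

$2.21

Cost per mg of iron: black beans $0.2600, sunflower seeds $0.6250, strawberries $1.8000, milk $4.0000.
Take 1 serving of black beans: +2.5 mg iron for $0.65 (total $0.65, still need 2.5 mg).
Take 2.083 servings of sunflower seeds: +2.5 mg iron for $1.56 (total $2.21, still need 0.0 mg).
Filling from the cheapest source first is optimal under one linear minimum: $2.21.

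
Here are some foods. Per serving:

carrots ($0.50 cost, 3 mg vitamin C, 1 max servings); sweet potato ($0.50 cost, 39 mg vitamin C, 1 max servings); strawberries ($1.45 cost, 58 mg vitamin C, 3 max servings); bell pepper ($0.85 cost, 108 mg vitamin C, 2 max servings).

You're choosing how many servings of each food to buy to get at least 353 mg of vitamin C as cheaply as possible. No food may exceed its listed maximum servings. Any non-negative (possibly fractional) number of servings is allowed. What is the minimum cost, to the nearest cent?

Cost per mg of vitamin C: bell pepper $0.0079, sweet potato $0.0128, strawberries $0.0250, carrots $0.1667.
Take 2 servings of bell pepper: +216.0 mg vitamin C for $1.70 (total $1.70, still need 137.0 mg).
Take 1 serving of sweet potato: +39.0 mg vitamin C for $0.50 (total $2.20, still need 98.0 mg).
Take 1.69 servings of strawberries: +98.0 mg vitamin C for $2.45 (total $4.65, still need 0.0 mg).
Greedy by cheapest-per-mg is optimal for a single linear constraint, so the minimum cost is $4.65.

$4.65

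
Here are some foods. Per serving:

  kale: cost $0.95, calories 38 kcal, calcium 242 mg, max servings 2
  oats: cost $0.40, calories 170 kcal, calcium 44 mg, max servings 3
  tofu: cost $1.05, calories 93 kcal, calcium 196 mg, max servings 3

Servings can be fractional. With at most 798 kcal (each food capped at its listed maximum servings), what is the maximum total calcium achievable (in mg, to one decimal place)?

1186.7 mg

Calcium per kcal: kale 6.368, tofu 2.108, oats 0.2588.
Take 2 servings of kale: uses 76 kcal, +484.0 mg calcium (running total 484.0 mg).
Take 3 servings of tofu: uses 279 kcal, +588.0 mg calcium (running total 1072.0 mg).
Take 2.606 servings of oats: uses 443 kcal, +114.7 mg calcium (running total 1186.7 mg).
Greedy by best ratio exhausts the calories allowance optimally: 1186.7 mg.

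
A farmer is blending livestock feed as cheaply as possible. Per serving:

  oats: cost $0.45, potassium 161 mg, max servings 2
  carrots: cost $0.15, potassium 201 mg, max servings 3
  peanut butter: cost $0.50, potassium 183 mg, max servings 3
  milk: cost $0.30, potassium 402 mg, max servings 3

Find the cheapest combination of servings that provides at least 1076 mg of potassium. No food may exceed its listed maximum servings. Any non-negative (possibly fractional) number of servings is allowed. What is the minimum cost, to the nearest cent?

Cost per mg of potassium: carrots $0.0007, milk $0.0007, peanut butter $0.0027, oats $0.0028.
Take 3 servings of carrots: +603.0 mg potassium for $0.45 (total $0.45, still need 473.0 mg).
Take 1.177 servings of milk: +473.0 mg potassium for $0.35 (total $0.80, still need 0.0 mg).
Filling from the cheapest source first is optimal under one linear minimum: $0.80.

$0.80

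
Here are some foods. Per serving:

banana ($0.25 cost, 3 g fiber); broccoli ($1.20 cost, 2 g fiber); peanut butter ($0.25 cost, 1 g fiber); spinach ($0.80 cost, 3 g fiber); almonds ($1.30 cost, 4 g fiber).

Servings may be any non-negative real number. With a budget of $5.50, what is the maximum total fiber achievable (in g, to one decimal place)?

Fiber per dollar: banana 12, peanut butter 4, spinach 3.75, almonds 3.077, broccoli 1.667.
With no serving limits, spend the whole cost allowance on banana: $5.50 / $0.25 × 3 g = 66.0 g.

66.0 g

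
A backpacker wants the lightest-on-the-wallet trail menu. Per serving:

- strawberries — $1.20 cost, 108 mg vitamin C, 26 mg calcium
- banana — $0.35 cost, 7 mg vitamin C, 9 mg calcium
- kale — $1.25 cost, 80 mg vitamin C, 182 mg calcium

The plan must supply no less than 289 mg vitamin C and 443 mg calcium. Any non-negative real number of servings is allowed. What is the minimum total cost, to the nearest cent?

With two linear requirements the optimum uses one or two foods; enumerate the corners.
strawberries only: max(289/108, 443/26) = 17.04 servings → $20.45.
banana only: max(289/7, 443/9) = 49.22 servings → $17.23.
kale only: max(289/80, 443/182) = 3.612 servings → $4.52.
strawberries + banana: the both-tight solution has a negative serving — not a feasible corner.
strawberries + kale with both tight: 0.9762 servings and 2.295 servings → $4.04.
banana + kale with both tight: 30.97 servings and 0.9025 servings → $11.97.
The minimum over all feasible corners is $4.04.

$4.04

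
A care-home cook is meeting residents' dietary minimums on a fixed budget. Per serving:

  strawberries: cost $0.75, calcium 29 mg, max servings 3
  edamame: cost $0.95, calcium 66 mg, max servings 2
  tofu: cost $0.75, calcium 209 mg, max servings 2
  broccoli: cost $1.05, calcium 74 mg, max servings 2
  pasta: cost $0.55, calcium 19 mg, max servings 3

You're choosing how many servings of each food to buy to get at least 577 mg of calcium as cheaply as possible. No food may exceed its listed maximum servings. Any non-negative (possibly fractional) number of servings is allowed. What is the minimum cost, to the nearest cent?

$3.76

Cost per mg of calcium: tofu $0.0036, broccoli $0.0142, edamame $0.0144, strawberries $0.0259, pasta $0.0289.
Take 2 servings of tofu: +418.0 mg calcium for $1.50 (total $1.50, still need 159.0 mg).
Take 2 servings of broccoli: +148.0 mg calcium for $2.10 (total $3.60, still need 11.0 mg).
Take 0.1667 servings of edamame: +11.0 mg calcium for $0.16 (total $3.76, still need 0.0 mg).
Greedy by cheapest-per-mg is optimal for a single linear constraint, so the minimum cost is $3.76.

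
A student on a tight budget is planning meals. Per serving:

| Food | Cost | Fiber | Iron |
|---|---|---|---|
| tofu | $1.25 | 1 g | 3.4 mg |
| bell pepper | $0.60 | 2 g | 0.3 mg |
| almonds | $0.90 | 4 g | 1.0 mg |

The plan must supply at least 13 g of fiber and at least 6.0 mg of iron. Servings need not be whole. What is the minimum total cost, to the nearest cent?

Check every corner: each single food scaled to meet both minima, and each pair solved so both constraints bind.
tofu only: max(13/1, 6.0/3.4) = 13 servings → $16.25.
bell pepper only: max(13/2, 6.0/0.3) = 20 servings → $12.00.
almonds only: max(13/4, 6.0/1.0) = 6 servings → $5.40.
tofu + bell pepper with both tight: 1.246 servings and 5.877 servings → $5.08.
tofu + almonds with both tight: 0.873 servings and 3.032 servings → $3.82.
bell pepper + almonds with both targets exact would need a negative amount; discard.
The minimum over all feasible corners is $3.82.

$3.82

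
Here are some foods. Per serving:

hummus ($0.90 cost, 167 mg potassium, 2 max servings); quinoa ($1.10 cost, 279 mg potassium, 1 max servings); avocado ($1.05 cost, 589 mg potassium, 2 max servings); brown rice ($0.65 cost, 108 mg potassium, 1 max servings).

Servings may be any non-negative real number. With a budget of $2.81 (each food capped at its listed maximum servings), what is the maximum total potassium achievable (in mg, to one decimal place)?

1358.1 mg

Potassium per dollar: avocado 561, quinoa 253.6, hummus 185.6, brown rice 166.2.
Take 2 servings of avocado: spends $2.10, +1178.0 mg potassium (running total 1178.0 mg).
Take 0.6455 servings of quinoa: spends $0.71, +180.1 mg potassium (running total 1358.1 mg).
Filling greedily by potassium-per-dollar is optimal for one linear limit, giving 1358.1 mg.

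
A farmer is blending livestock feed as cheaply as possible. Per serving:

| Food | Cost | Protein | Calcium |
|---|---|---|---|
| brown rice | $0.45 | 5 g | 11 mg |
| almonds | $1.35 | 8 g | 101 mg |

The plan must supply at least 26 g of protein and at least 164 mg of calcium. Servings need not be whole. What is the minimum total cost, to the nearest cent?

An LP optimum is at a vertex; with two nutrient constraints at most two foods are used. Check each candidate.
brown rice only: max(26/5, 164/11) = 14.91 servings → $6.71.
almonds only: max(26/8, 164/101) = 3.25 servings → $4.39.
brown rice + almonds with both tight: 3.151 servings and 1.281 servings → $3.15.
So the least-cost plan costs $3.15.

$3.15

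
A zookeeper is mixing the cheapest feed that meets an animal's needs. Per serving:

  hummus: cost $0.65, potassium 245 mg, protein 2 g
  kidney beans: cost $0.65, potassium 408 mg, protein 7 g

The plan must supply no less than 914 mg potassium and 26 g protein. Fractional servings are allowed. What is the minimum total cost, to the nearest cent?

$2.41

With two linear requirements the optimum uses one or two foods; enumerate the corners.
hummus only: max(914/245, 26/2) = 13 servings → $8.45.
kidney beans only: max(914/408, 26/7) = 3.714 servings → $2.41.
hummus + kidney beans: intersection lies outside the first quadrant.
So the least-cost plan costs $2.41.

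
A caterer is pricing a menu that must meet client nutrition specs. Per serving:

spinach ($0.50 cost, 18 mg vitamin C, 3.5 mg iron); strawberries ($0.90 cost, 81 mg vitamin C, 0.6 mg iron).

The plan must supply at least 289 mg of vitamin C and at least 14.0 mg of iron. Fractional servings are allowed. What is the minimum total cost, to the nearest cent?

$4.27

spinach only: max(289/18, 14.0/3.5) = 16.06 servings → $8.03.
strawberries only: max(289/81, 14.0/0.6) = 23.33 servings → $21.00.
spinach + strawberries with both tight: 3.523 servings and 2.785 servings → $4.27.
Cheapest feasible corner: $4.27.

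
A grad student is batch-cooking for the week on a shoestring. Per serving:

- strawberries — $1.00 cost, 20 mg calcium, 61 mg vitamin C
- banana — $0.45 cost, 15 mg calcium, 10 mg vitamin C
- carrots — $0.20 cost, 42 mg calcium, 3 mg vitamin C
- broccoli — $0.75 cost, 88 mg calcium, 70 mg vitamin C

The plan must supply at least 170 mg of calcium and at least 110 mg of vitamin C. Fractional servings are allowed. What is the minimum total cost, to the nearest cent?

An LP optimum is at a vertex; with two nutrient constraints at most two foods are used. Check each candidate.
strawberries only: max(170/20, 110/61) = 8.5 servings → $8.50.
banana only: max(170/15, 110/10) = 11.33 servings → $5.10.
carrots only: max(170/42, 110/3) = 36.67 servings → $7.33.
broccoli only: max(170/88, 110/70) = 1.932 servings → $1.45.
strawberries + banana: intersection lies outside the first quadrant.
strawberries + carrots with both tight: 1.643 servings and 3.265 servings → $2.30.
strawberries + broccoli with both targets exact would need a negative amount; discard.
banana + carrots with both tight: 10.96 servings and 0.1333 servings → $4.96.
banana + broccoli: the both-tight solution has a negative serving — not a feasible corner.
carrots + broccoli with both tight: 0.8296 servings and 1.536 servings → $1.32.
The minimum over all feasible corners is $1.32.

$1.32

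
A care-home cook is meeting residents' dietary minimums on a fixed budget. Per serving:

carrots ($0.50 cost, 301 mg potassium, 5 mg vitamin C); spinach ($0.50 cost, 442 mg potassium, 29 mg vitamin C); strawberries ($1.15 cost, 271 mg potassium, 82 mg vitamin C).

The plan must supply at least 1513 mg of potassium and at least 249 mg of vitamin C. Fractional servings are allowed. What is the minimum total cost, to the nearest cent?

Minimising a linear cost over {potassium ≥ 1513, vitamin C ≥ 249, servings ≥ 0} — the optimum is at a vertex, using one or two foods.
carrots only: max(1513/301, 249/5) = 49.8 servings → $24.90.
spinach only: max(1513/442, 249/29) = 8.586 servings → $4.29.
strawberries only: max(1513/271, 249/82) = 5.583 servings → $6.42.
carrots + spinach: intersection lies outside the first quadrant.
carrots + strawberries with both tight: 2.426 servings and 2.889 servings → $4.53.
spinach + strawberries with both tight: 1.994 servings and 2.332 servings → $3.68.
The minimum over all feasible corners is $3.68.

$3.68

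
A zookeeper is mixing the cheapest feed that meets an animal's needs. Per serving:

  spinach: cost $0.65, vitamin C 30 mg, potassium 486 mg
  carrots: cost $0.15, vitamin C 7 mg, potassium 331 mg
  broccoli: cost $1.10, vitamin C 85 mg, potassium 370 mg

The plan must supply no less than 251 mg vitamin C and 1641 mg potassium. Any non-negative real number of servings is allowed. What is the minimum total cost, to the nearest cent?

$3.36

At the optimum either one food covers both requirements or two foods hit both targets exactly; no other combination can be cheaper.
spinach only: max(251/30, 1641/486) = 8.367 servings → $5.44.
carrots only: max(251/7, 1641/331) = 35.86 servings → $5.38.
broccoli only: max(251/85, 1641/370) = 4.435 servings → $4.88.
spinach + carrots with both targets exact would need a negative amount; discard.
spinach + broccoli with both tight: 1.543 servings and 2.408 servings → $3.65.
carrots + broccoli with both tight: 1.825 servings and 2.803 servings → $3.36.
Cheapest feasible corner: $3.36.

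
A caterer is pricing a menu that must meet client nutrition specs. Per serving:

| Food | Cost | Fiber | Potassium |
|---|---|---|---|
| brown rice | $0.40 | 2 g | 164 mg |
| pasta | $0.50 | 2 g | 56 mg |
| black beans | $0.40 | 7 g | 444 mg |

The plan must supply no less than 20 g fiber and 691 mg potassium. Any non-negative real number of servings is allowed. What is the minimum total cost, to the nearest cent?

brown rice only: max(20/2, 691/164) = 10 servings → $4.00.
pasta only: max(20/2, 691/56) = 12.34 servings → $6.17.
black beans only: max(20/7, 691/444) = 2.857 servings → $1.14.
brown rice + pasta with both tight: 1.213 servings and 8.787 servings → $4.88.
brown rice + black beans: the both-tight solution has a negative serving — not a feasible corner.
pasta + black beans with both tight: 8.151 servings and 0.5282 servings → $4.29.
The minimum over all feasible corners is $1.14.

$1.14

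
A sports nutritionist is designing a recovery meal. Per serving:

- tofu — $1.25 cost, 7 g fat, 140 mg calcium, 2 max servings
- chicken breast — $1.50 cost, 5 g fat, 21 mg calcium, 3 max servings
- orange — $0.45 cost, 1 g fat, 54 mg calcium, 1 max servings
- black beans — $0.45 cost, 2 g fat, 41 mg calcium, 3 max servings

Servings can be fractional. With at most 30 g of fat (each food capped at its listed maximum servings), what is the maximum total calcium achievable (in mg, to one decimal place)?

494.8 mg

Calcium per g fat: orange 54, black beans 20.5, tofu 20, chicken breast 4.2.
Take 1 serving of orange: uses 1 g fat, +54.0 mg calcium (running total 54.0 mg).
Take 3 servings of black beans: uses 6 g fat, +123.0 mg calcium (running total 177.0 mg).
Take 2 servings of tofu: uses 14 g fat, +280.0 mg calcium (running total 457.0 mg).
Take 1.8 servings of chicken breast: uses 9 g fat, +37.8 mg calcium (running total 494.8 mg).
Filling greedily by calcium-per-g fat is optimal for one linear limit, giving 494.8 mg.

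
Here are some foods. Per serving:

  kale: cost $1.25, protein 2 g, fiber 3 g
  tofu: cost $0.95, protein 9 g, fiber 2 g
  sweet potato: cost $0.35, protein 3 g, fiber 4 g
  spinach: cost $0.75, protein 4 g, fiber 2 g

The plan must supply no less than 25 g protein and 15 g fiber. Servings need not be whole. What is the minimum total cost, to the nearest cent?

With two linear requirements the optimum uses one or two foods; enumerate the corners.
kale only: max(25/2, 15/3) = 12.5 servings → $15.62.
tofu only: max(25/9, 15/2) = 7.5 servings → $7.12.
sweet potato only: max(25/3, 15/4) = 8.333 servings → $2.92.
spinach only: max(25/4, 15/2) = 7.5 servings → $5.62.
kale + tofu with both tight: 3.696 servings and 1.957 servings → $6.48.
kale + sweet potato: the both-tight solution has a negative serving — not a feasible corner.
kale + spinach with both tight: 1.25 servings and 5.625 servings → $5.78.
tofu + sweet potato with both tight: 1.833 servings and 2.833 servings → $2.73.
tofu + spinach with both targets exact would need a negative amount; discard.
sweet potato + spinach with both tight: 1 serving and 5.5 servings → $4.47.
Cheapest feasible corner: $2.73.

$2.73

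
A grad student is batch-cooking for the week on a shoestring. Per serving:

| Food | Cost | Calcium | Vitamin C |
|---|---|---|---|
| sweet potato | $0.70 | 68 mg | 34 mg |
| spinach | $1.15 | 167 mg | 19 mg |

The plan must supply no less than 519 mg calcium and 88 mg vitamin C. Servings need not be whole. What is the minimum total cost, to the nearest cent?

$3.83

Minimising a linear cost over {calcium ≥ 519, vitamin C ≥ 88, servings ≥ 0} — the optimum is at a vertex, using one or two foods.
sweet potato only: max(519/68, 88/34) = 7.632 servings → $5.34.
spinach only: max(519/167, 88/19) = 4.632 servings → $5.33.
sweet potato + spinach with both tight: 1.102 servings and 2.659 servings → $3.83.
So the least-cost plan costs $3.83.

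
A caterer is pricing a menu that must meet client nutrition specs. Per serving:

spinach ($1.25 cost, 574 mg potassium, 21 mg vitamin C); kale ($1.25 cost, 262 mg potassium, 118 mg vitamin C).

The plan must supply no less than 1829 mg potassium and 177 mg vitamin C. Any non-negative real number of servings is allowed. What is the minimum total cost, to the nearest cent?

At the optimum either one food covers both requirements or two foods hit both targets exactly; no other combination can be cheaper.
spinach only: max(1829/574, 177/21) = 8.429 servings → $10.54.
kale only: max(1829/262, 177/118) = 6.981 servings → $8.73.
spinach + kale with both tight: 2.723 servings and 1.015 servings → $4.67.
So the least-cost plan costs $4.67.

$4.67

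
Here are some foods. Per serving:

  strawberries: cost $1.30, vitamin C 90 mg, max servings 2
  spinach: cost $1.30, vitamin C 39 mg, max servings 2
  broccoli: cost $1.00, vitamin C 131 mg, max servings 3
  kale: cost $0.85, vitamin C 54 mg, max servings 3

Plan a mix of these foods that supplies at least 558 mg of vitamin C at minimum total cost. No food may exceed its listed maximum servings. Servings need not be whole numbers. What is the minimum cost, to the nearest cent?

$5.38

Cost per mg of vitamin C: broccoli $0.0076, strawberries $0.0144, kale $0.0157, spinach $0.0333.
Take 3 servings of broccoli: +393.0 mg vitamin C for $3.00 (total $3.00, still need 165.0 mg).
Take 1.833 servings of strawberries: +165.0 mg vitamin C for $2.38 (total $5.38, still need 0.0 mg).
Greedy by cheapest-per-mg is optimal for a single linear constraint, so the minimum cost is $5.38.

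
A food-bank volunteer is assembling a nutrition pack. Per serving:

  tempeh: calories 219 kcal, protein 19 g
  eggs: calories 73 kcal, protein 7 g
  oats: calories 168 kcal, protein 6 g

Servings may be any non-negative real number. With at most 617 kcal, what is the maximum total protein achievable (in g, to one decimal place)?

Protein per kcal: eggs 0.09589, tempeh 0.08676, oats 0.03571.
With no serving limits, spend the whole calories allowance on eggs: 617 kcal / 73 kcal × 7 g = 59.2 g.

59.2 g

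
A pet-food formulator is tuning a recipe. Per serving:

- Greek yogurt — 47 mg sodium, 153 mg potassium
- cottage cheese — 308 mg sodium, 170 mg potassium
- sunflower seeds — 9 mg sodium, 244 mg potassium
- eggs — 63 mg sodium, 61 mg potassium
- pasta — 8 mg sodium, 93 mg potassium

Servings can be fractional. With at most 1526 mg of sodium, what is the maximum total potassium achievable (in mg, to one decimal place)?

Potassium per mg sodium: sunflower seeds 27.11, pasta 11.62, Greek yogurt 3.255, eggs 0.9683, cottage cheese 0.5519.
With no serving limits, spend the whole sodium allowance on sunflower seeds: 1526 mg / 9 mg × 244 mg = 41371.6 mg.

41371.6 mg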